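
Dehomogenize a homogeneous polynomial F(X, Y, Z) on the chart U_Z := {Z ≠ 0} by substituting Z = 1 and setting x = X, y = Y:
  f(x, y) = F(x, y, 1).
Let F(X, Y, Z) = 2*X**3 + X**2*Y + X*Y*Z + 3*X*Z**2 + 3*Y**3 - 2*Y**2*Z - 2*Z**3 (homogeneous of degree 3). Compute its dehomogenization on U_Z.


f(x, y) = 2*x**3 + x**2*y + x*y + 3*x + 3*y**3 - 2*y**2 - 2

On U_Z we set Z = 1. Each monomial c·X^i·Y^j·Z^k in F becomes c·x^i·y^j·1^k = c·x^i·y^j.
Substituting Z = 1: F(X, Y, 1) = 2*x**3 + x**2*y + x*y + 3*x + 3*y**3 - 2*y**2 - 2.
Note: deg(f) ≤ deg(F) = 3; strict inequality happens when F is divisible by Z (lost terms).


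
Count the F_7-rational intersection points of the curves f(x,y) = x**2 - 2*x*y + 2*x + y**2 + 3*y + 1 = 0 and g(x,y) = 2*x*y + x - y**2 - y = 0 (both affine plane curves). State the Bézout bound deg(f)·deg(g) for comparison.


Common zeros: {(3, 1)}; count = 1; Bézout bound = 4.

deg(f) = 2, deg(g) = 2, so Bézout bound = 4.
Scan x ∈ F_7. For each x, list the y ∈ F_7 with f(x, y) ≡ 0 and those with g(x, y) ≡ 0 (mod 7); the common zeros in that column are the intersection.
  x = 0: f ≡ 0 at y ∈ ∅; g ≡ 0 at y ∈ {0, 6}; common: ∅.
  x = 1: f ≡ 0 at y ∈ ∅; g ≡ 0 at y ∈ ∅; common: ∅.
  x = 2: f ≡ 0 at y ∈ {4}; g ≡ 0 at y ∈ ∅; common: ∅.
  x = 3: f ≡ 0 at y ∈ {1, 2}; g ≡ 0 at y ∈ {1, 4}; common: {1}.
  x = 4: f ≡ 0 at y ∈ {1, 4}; g ≡ 0 at y ∈ {2, 5}; common: ∅.
  x = 5: f ≡ 0 at y ∈ ∅; g ≡ 0 at y ∈ ∅; common: ∅.
  x = 6: f ≡ 0 at y ∈ {0, 2}; g ≡ 0 at y ∈ ∅; common: ∅.
Collecting: common zeros = {(3, 1)}, so the count is 1.
Comparison with the Bézout bound: 1 ≤ 4 = deg(f)·deg(g), as expected for curves with no common component (the affine F_7-count falls short of the bound because intersections may lie at infinity, over extension fields, or carry multiplicity).


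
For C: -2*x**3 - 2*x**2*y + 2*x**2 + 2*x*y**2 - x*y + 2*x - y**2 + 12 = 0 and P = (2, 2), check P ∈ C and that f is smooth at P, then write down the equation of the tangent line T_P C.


Tangent line at P: -24*x + 2*y + 44 = 0.

Step 1: f(2, 2) = 0, so P lies on C.
Step 2: partial derivatives
  f_x(x, y) = -6*x**2 - 4*x*y + 4*x + 2*y**2 - y + 2, f_y(x, y) = -2*x**2 + 4*x*y - x - 2*y.
  f_x(P) = -24, f_y(P) = 2 (gradient nonzero, so P is smooth).
Step 3: tangent line at P: -24·(x − 2) + 2·(y − 2) = 0.
Expanding: -24*x + 2*y + 44 = 0.


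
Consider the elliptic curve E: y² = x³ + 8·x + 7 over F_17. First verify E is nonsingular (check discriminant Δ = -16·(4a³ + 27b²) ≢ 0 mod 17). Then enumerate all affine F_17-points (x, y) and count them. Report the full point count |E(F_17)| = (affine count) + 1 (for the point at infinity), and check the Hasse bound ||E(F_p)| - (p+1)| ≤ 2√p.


Affine points = {(1, 4), (1, 13), (4, 1), (4, 16), (5, 6), (5, 11), (6, 4), (6, 13), (7, 7), (7, 10), (9, 3), (9, 14), (10, 4), (10, 13), (11, 7), (11, 10), (13, 8), (13, 9), (15, 0), (16, 7), (16, 10)}; affine count = 21; |E(F_17)| = 22.

Discriminant check: Δ ∝ 4a³ + 27b² = 4·8³ + 27·7² = 4·512 + 27·49 ≡ 5 (mod 17). Nonzero ⇒ E is nonsingular.
For each x ∈ F_17, compute rhs = x³ + 8·x + 7 mod 17, then count y ∈ F_17 with y² ≡ rhs.
  x = 0: rhs = 7, matching y values: none (0 points).
  x = 1: rhs = 16, matching y values: 4, 13 (2 points).
  x = 2: rhs = 14, matching y values: none (0 points).
  x = 3: rhs = 7, matching y values: none (0 points).
  x = 4: rhs = 1, matching y values: 1, 16 (2 points).
  x = 5: rhs = 2, matching y values: 6, 11 (2 points).
  x = 6: rhs = 16, matching y values: 4, 13 (2 points).
  x = 7: rhs = 15, matching y values: 7, 10 (2 points).
  x = 8: rhs = 5, matching y values: none (0 points).
  x = 9: rhs = 9, matching y values: 3, 14 (2 points).
  x = 10: rhs = 16, matching y values: 4, 13 (2 points).
  x = 11: rhs = 15, matching y values: 7, 10 (2 points).
  x = 12: rhs = 12, matching y values: none (0 points).
  x = 13: rhs = 13, matching y values: 8, 9 (2 points).
  x = 14: rhs = 7, matching y values: none (0 points).
  x = 15: rhs = 0, matching y values: 0 (1 points).
  x = 16: rhs = 15, matching y values: 7, 10 (2 points).
Total affine count: 21.
Full point count |E(F_17)| = 21 + 1 = 22.
Hasse bound: |22 − (17+1)| = |4| = 4 ≤ 2√17 ≈ 8.2462 ✓.


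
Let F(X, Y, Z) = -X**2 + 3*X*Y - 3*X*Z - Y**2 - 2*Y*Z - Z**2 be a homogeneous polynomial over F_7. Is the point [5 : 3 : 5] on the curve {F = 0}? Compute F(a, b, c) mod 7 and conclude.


F(5,3,5) ≡ 0 (mod 7); P is on the curve.

Evaluate F(5, 3, 5) term-by-term (mod 7).
  -X**2 ↦ -1·25·1·1 = -25
  3*X*Y ↦ 3·5·3·1 = 45
  -3*X*Z ↦ -3·5·1·5 = -75
  -Y**2 ↦ -1·1·9·1 = -9
  -2*Y*Z ↦ -2·1·3·5 = -30
  -Z**2 ↦ -1·1·1·25 = -25
Sum: F(5, 3, 5) = (-25) + (45) + (-75) + (-9) + (-30) + (-25) = -119.
Reducing mod 7: -119 ≡ 0 (mod 7).
Since F(a, b, c) ≡ 0 (mod 7), P lies on the curve.


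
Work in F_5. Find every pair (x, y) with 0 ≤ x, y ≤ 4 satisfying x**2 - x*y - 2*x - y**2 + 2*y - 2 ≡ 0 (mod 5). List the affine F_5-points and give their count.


Affine F_5-points: {(0, 3), (0, 4), (1, 2), (1, 4), (3, 2)}; count = 5.

For each of the 25 pairs (x, y) ∈ F_5², evaluate f(x, y) mod 5. Record the zeros.
  x = 0: [0↦3, 1↦4, 2↦3, 3↦0, 4↦0]  zeros at y ∈ {3, 4}
  x = 1: [0↦2, 1↦2, 2↦0, 3↦1, 4↦0]  zeros at y ∈ {2, 4}
  x = 2: [0↦3, 1↦2, 2↦4, 3↦4, 4↦2]  zeros at y ∈ ∅
  x = 3: [0↦1, 1↦4, 2↦0, 3↦4, 4↦1]  zeros at y ∈ {2}
  x = 4: [0↦1, 1↦3, 2↦3, 3↦1, 4↦2]  zeros at y ∈ ∅
Collecting zeros: affine points = {(0, 3), (0, 4), (1, 2), (1, 4), (3, 2)}.
Total count |C(F_5)_aff| = 5.


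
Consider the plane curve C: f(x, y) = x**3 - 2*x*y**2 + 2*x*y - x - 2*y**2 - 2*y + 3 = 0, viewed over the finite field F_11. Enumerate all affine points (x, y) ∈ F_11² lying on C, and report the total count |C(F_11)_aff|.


Affine F_11-points: {(1, 3), (1, 8), (2, 2), (3, 3), (4, 7), (4, 9), (6, 1), (6, 6), (7, 3), (7, 6), (8, 4), (8, 9), (9, 6), (9, 8), (10, 9)}; count = 15.

For each of the 121 pairs (x, y) ∈ F_11², evaluate f(x, y) mod 11. Record the zeros.
  x = 0: [0↦3, 1↦10, 2↦2, 3↦1, 4↦7, 5↦9, 6↦7, 7↦1, 8↦2, 9↦10, 10↦3]  zeros at y ∈ ∅
  x = 1: [0↦3, 1↦10, 2↦9, 3↦0, 4↦5, 5↦2, 6↦2, 7↦5, 8↦0, 9↦9, 10↦10]  zeros at y ∈ {3, 8}
  x = 2: [0↦9, 1↦5, 2↦0, 3↦5, 4↦9, 5↦1, 6↦3, 7↦4, 8↦4, 9↦3, 10↦1]  zeros at y ∈ {2}
  x = 3: [0↦5, 1↦1, 2↦3, 3↦0, 4↦3, 5↦1, 6↦5, 7↦4, 8↦9, 9↦9, 10↦4]  zeros at y ∈ {3}
  x = 4: [0↦8, 1↦4, 2↦2, 3↦2, 4↦4, 5↦8, 6↦3, 7↦0, 8↦10, 9↦0, 10↦3]  zeros at y ∈ {7, 9}
  x = 5: [0↦2, 1↦9, 2↦3, 3↦6, 4↦7, 5↦6, 6↦3, 7↦9, 8↦2, 9↦4, 10↦4]  zeros at y ∈ ∅
  x = 6: [0↦4, 1↦0, 2↦1, 3↦7, 4↦7, 5↦1, 6↦0, 7↦4, 8↦2, 9↦5, 10↦2]  zeros at y ∈ {1, 6}
  x = 7: [0↦9, 1↦5, 2↦2, 3↦0, 4↦10, 5↦10, 6↦0, 7↦2, 8↦5, 9↦9, 10↦3]  zeros at y ∈ {3, 6}
  x = 8: [0↦1, 1↦8, 2↦1, 3↦2, 4↦0, 5↦6, 6↦9, 7↦9, 8↦6, 9↦0, 10↦2]  zeros at y ∈ {4, 9}
  x = 9: [0↦8, 1↦4, 2↦4, 3↦8, 4↦5, 5↦6, 6↦0, 7↦9, 8↦0, 9↦6, 10↦5]  zeros at y ∈ {6, 8}
  x = 10: [0↦3, 1↦10, 2↦6, 3↦2, 4↦9, 5↦5, 6↦1, 7↦8, 8↦4, 9↦0, 10↦7]  zeros at y ∈ {9}
Collecting zeros: affine points = {(1, 3), (1, 8), (2, 2), (3, 3), (4, 7), (4, 9), (6, 1), (6, 6), (7, 3), (7, 6), (8, 4), (8, 9), (9, 6), (9, 8), (10, 9)}.
Total count |C(F_11)_aff| = 15.


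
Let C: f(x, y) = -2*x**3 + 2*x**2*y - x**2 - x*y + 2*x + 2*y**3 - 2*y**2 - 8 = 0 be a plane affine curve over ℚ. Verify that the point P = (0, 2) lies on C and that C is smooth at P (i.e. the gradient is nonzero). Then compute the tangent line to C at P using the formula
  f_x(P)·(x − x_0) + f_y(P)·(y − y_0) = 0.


Tangent line at P: 16*y - 32 = 0.

Step 1: f(0, 2) = 0, so P lies on C.
Step 2: partial derivatives
  f_x(x, y) = -6*x**2 + 4*x*y - 2*x - y + 2, f_y(x, y) = 2*x**2 - x + 6*y**2 - 4*y.
  f_x(P) = 0, f_y(P) = 16 (gradient nonzero, so P is smooth).
Step 3: tangent line at P: 0·(x − 0) + 16·(y − 2) = 0.
Expanding: 16*y - 32 = 0.


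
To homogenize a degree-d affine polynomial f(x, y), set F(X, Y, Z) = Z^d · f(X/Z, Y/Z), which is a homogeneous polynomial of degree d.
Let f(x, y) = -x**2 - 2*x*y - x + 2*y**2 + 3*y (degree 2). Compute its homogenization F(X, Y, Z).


F(X, Y, Z) = -X**2 - 2*X*Y - X*Z + 2*Y**2 + 3*Y*Z

deg(f) = 2.
Substitute x = X/Z, y = Y/Z into f, then multiply by Z^2.
  monomial -1·x^2·y^0 ↦ -1·X^2·Y^0·Z^0.
  monomial -2·x^1·y^1 ↦ -2·X^1·Y^1·Z^0.
  monomial -1·x^1·y^0 ↦ -1·X^1·Y^0·Z^1.
  monomial 2·x^0·y^2 ↦ 2·X^0·Y^2·Z^0.
  monomial 3·x^0·y^1 ↦ 3·X^0·Y^1·Z^1.
Collecting: F(X, Y, Z) = -X**2 - 2*X*Y - X*Z + 2*Y**2 + 3*Y*Z.


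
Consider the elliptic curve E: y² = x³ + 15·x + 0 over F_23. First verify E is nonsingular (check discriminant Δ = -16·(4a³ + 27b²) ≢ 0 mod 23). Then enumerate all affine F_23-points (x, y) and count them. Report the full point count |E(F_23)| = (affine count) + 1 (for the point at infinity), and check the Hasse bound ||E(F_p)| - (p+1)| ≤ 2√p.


Affine points = {(0, 0), (1, 4), (1, 19), (3, 7), (3, 16), (4, 3), (4, 20), (5, 4), (5, 19), (9, 6), (9, 17), (10, 0), (11, 1), (11, 22), (13, 0), (15, 9), (15, 14), (16, 9), (16, 14), (17, 4), (17, 19), (21, 10), (21, 13)}; affine count = 23; |E(F_23)| = 24.

Discriminant check: Δ ∝ 4a³ + 27b² = 4·15³ + 27·0² = 4·3375 + 27·0 ≡ 22 (mod 23). Nonzero ⇒ E is nonsingular.
For each x ∈ F_23, compute rhs = x³ + 15·x + 0 mod 23, then count y ∈ F_23 with y² ≡ rhs.
  x = 0: rhs = 0, matching y values: 0 (1 points).
  x = 1: rhs = 16, matching y values: 4, 19 (2 points).
  x = 2: rhs = 15, matching y values: none (0 points).
  x = 3: rhs = 3, matching y values: 7, 16 (2 points).
  x = 4: rhs = 9, matching y values: 3, 20 (2 points).
  x = 5: rhs = 16, matching y values: 4, 19 (2 points).
  x = 6: rhs = 7, matching y values: none (0 points).
  x = 7: rhs = 11, matching y values: none (0 points).
  x = 8: rhs = 11, matching y values: none (0 points).
  x = 9: rhs = 13, matching y values: 6, 17 (2 points).
  x = 10: rhs = 0, matching y values: 0 (1 points).
  x = 11: rhs = 1, matching y values: 1, 22 (2 points).
  x = 12: rhs = 22, matching y values: none (0 points).
  x = 13: rhs = 0, matching y values: 0 (1 points).
  x = 14: rhs = 10, matching y values: none (0 points).
  x = 15: rhs = 12, matching y values: 9, 14 (2 points).
  x = 16: rhs = 12, matching y values: 9, 14 (2 points).
  x = 17: rhs = 16, matching y values: 4, 19 (2 points).
  x = 18: rhs = 7, matching y values: none (0 points).
  x = 19: rhs = 14, matching y values: none (0 points).
  x = 20: rhs = 20, matching y values: none (0 points).
  x = 21: rhs = 8, matching y values: 10, 13 (2 points).
  x = 22: rhs = 7, matching y values: none (0 points).
Total affine count: 23.
Full point count |E(F_23)| = 23 + 1 = 24.
Hasse bound: |24 − (23+1)| = |0| = 0 ≤ 2√23 ≈ 9.5917 ✓.


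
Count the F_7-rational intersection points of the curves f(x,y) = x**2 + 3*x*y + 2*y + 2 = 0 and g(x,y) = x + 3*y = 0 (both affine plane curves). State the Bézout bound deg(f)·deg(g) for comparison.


Common zeros: {(3, 6)}; count = 1; Bézout bound = 2.

deg(f) = 2, deg(g) = 1, so Bézout bound = 2.
Scan x ∈ F_7. For each x, list the y ∈ F_7 with f(x, y) ≡ 0 and those with g(x, y) ≡ 0 (mod 7); the common zeros in that column are the intersection.
  x = 0: f ≡ 0 at y ∈ {6}; g ≡ 0 at y ∈ {0}; common: ∅.
  x = 1: f ≡ 0 at y ∈ {5}; g ≡ 0 at y ∈ {2}; common: ∅.
  x = 2: f ≡ 0 at y ∈ {1}; g ≡ 0 at y ∈ {4}; common: ∅.
  x = 3: f ≡ 0 at y ∈ {6}; g ≡ 0 at y ∈ {6}; common: {6}.
  x = 4: f ≡ 0 at y ∈ ∅; g ≡ 0 at y ∈ {1}; common: ∅.
  x = 5: f ≡ 0 at y ∈ {5}; g ≡ 0 at y ∈ {3}; common: ∅.
  x = 6: f ≡ 0 at y ∈ {3}; g ≡ 0 at y ∈ {5}; common: ∅.
Collecting: common zeros = {(3, 6)}, so the count is 1.
Comparison with the Bézout bound: 1 ≤ 2 = deg(f)·deg(g), as expected for curves with no common component (the affine F_7-count falls short of the bound because intersections may lie at infinity, over extension fields, or carry multiplicity).


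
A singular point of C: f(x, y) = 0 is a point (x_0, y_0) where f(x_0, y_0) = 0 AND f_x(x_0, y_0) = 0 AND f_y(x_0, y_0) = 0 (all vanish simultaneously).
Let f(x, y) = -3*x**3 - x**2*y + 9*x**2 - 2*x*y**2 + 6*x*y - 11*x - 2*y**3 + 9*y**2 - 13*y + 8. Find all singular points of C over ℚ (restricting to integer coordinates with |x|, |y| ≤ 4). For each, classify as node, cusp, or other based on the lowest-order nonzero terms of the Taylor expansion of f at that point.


Singular points: {(1, 1)}; classification: node.

Compute partial derivatives:
  f_x = -9*x**2 - 2*x*y + 18*x - 2*y**2 + 6*y - 11.
  f_y = -x**2 - 4*x*y + 6*x - 6*y**2 + 18*y - 13.
Scan x_0 ∈ {−4, ..., 4}. For each x_0, f_y(x_0, y) is a polynomial in y; find its integer roots y ∈ {−4, ..., 4}, then test f_x and f at those candidates.
  x = -4: f_y(-4, y) = -6*y**2 + 34*y - 53; no integer root y with |y| ≤ 4.
  x = -3: f_y(-3, y) = -6*y**2 + 30*y - 40; no integer root y with |y| ≤ 4.
  x = -2: f_y(-2, y) = -6*y**2 + 26*y - 29; no integer root y with |y| ≤ 4.
  x = -1: f_y(-1, y) = -6*y**2 + 22*y - 20; vanishes at y ∈ {2}. (-1, 2): f_x = -30 ≠ 0.
  x = 0: f_y(0, y) = -6*y**2 + 18*y - 13; no integer root y with |y| ≤ 4.
  x = 1: f_y(1, y) = -6*y**2 + 14*y - 8; vanishes at y ∈ {1}. (1, 1): f_x = 0, f = 0 — SINGULAR.
  x = 2: f_y(2, y) = -6*y**2 + 10*y - 5; no integer root y with |y| ≤ 4.
  x = 3: f_y(3, y) = -6*y**2 + 6*y - 4; no integer root y with |y| ≤ 4.
  x = 4: f_y(4, y) = -6*y**2 + 2*y - 5; no integer root y with |y| ≤ 4.
Only singular point on the grid: (1, 1).
Classify: substitute x = 1 + u, y = 1 + v and expand: f = -3*u**3 - u**2*v - u**2 - 2*u*v**2 - 2*v**3 + v**2.
No constant or linear terms (consistent with a singular point). Quadratic part: -u**2 + v**2. Cubic part: -3*u**3 - u**2*v - 2*u*v**2 - 2*v**3.
The quadratic part v**2 - u**2 = (v − u)(v + u) splits into two distinct linear factors, so there are two distinct tangent lines y − 1 = ±(x − 1) — this is a node (ordinary double point).
Classification: node.


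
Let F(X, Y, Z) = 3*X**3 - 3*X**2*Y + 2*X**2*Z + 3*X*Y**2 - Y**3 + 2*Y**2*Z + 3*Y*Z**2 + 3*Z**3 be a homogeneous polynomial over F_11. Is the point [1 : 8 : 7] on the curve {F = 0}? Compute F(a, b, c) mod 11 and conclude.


F(1,8,7) ≡ 2 (mod 11); P is NOT on the curve.

Evaluate F(1, 8, 7) term-by-term (mod 11).
  3*X**3 ↦ 3·1·1·1 = 3
  -3*X**2*Y ↦ -3·1·8·1 = -24
  2*X**2*Z ↦ 2·1·1·7 = 14
  3*X*Y**2 ↦ 3·1·64·1 = 192
  -Y**3 ↦ -1·1·512·1 = -512
  2*Y**2*Z ↦ 2·1·64·7 = 896
  3*Y*Z**2 ↦ 3·1·8·49 = 1176
  3*Z**3 ↦ 3·1·1·343 = 1029
Sum: F(1, 8, 7) = (3) + (-24) + (14) + (192) + (-512) + (896) + (1176) + (1029) = 2774.
Reducing mod 11: 2774 ≡ 2 (mod 11).
Since F(a, b, c) ≡ 2 ≠ 0 (mod 11), P does NOT lie on the curve.


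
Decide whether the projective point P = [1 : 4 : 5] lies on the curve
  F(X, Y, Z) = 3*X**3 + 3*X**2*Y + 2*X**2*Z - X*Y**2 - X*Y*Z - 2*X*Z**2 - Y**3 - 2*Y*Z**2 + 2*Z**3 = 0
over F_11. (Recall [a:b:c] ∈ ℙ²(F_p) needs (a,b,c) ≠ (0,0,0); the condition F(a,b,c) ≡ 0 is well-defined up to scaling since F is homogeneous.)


F(1,4,5) ≡ 2 (mod 11); P is NOT on the curve.

Evaluate F(1, 4, 5) term-by-term (mod 11).
  3*X**3 ↦ 3·1·1·1 = 3
  3*X**2*Y ↦ 3·1·4·1 = 12
  2*X**2*Z ↦ 2·1·1·5 = 10
  -X*Y**2 ↦ -1·1·16·1 = -16
  -X*Y*Z ↦ -1·1·4·5 = -20
  -2*X*Z**2 ↦ -2·1·1·25 = -50
  -Y**3 ↦ -1·1·64·1 = -64
  -2*Y*Z**2 ↦ -2·1·4·25 = -200
  2*Z**3 ↦ 2·1·1·125 = 250
Sum: F(1, 4, 5) = (3) + (12) + (10) + (-16) + (-20) + (-50) + (-64) + (-200) + (250) = -75.
Reducing mod 11: -75 ≡ 2 (mod 11).
Since F(a, b, c) ≡ 2 ≠ 0 (mod 11), P does NOT lie on the curve.


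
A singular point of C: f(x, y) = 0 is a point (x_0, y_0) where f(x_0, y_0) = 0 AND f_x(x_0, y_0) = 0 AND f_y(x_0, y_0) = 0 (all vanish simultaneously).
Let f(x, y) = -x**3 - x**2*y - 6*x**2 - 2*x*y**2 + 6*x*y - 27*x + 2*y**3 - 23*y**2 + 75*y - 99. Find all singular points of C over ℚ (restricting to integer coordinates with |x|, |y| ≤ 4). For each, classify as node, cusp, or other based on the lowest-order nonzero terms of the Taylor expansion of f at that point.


Singular points: {(-3, 3)}; classification: cusp.

Compute partial derivatives:
  f_x = -3*x**2 - 2*x*y - 12*x - 2*y**2 + 6*y - 27.
  f_y = -x**2 - 4*x*y + 6*x + 6*y**2 - 46*y + 75.
Scan x_0 ∈ {−4, ..., 4}. For each x_0, f_y(x_0, y) is a polynomial in y; find its integer roots y ∈ {−4, ..., 4}, then test f_x and f at those candidates.
  x = -4: f_y(-4, y) = 6*y**2 - 30*y + 35; no integer root y with |y| ≤ 4.
  x = -3: f_y(-3, y) = 6*y**2 - 34*y + 48; vanishes at y ∈ {3}. (-3, 3): f_x = 0, f = 0 — SINGULAR.
  x = -2: f_y(-2, y) = 6*y**2 - 38*y + 59; no integer root y with |y| ≤ 4.
  x = -1: f_y(-1, y) = 6*y**2 - 42*y + 68; no integer root y with |y| ≤ 4.
  x = 0: f_y(0, y) = 6*y**2 - 46*y + 75; no integer root y with |y| ≤ 4.
  x = 1: f_y(1, y) = 6*y**2 - 50*y + 80; no integer root y with |y| ≤ 4.
  x = 2: f_y(2, y) = 6*y**2 - 54*y + 83; no integer root y with |y| ≤ 4.
  x = 3: f_y(3, y) = 6*y**2 - 58*y + 84; no integer root y with |y| ≤ 4.
  x = 4: f_y(4, y) = 6*y**2 - 62*y + 83; no integer root y with |y| ≤ 4.
Only singular point on the grid: (-3, 3).
Classify: substitute x = -3 + u, y = 3 + v and expand: f = -u**3 - u**2*v - 2*u*v**2 + 2*v**3 + v**2.
No constant or linear terms (consistent with a singular point). Quadratic part: v**2. Cubic part: -u**3 - u**2*v - 2*u*v**2 + 2*v**3.
The quadratic part v**2 is a perfect square, so there is a single (double) tangent line v = 0, i.e. y = 3. Restricting the cubic part to that line (v = 0) leaves -u**3 ≠ 0, so f is not divisible by v and the branch is v² ≈ u**3 to lowest order — this is a cusp.
Classification: cusp.


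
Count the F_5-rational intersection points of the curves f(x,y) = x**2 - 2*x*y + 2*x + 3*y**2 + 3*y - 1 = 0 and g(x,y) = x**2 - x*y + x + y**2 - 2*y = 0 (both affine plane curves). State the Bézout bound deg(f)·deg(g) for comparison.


Common zeros: ∅; count = 0; Bézout bound = 4.

deg(f) = 2, deg(g) = 2, so Bézout bound = 4.
Scan x ∈ F_5. For each x, list the y ∈ F_5 with f(x, y) ≡ 0 and those with g(x, y) ≡ 0 (mod 5); the common zeros in that column are the intersection.
  x = 0: f ≡ 0 at y ∈ {1, 3}; g ≡ 0 at y ∈ {0, 2}; common: ∅.
  x = 1: f ≡ 0 at y ∈ ∅; g ≡ 0 at y ∈ {1, 2}; common: ∅.
  x = 2: f ≡ 0 at y ∈ ∅; g ≡ 0 at y ∈ ∅; common: ∅.
  x = 3: f ≡ 0 at y ∈ {2, 4}; g ≡ 0 at y ∈ ∅; common: ∅.
  x = 4: f ≡ 0 at y ∈ {2, 3}; g ≡ 0 at y ∈ {0, 1}; common: ∅.
Collecting: common zeros = ∅, so the count is 0.
Comparison with the Bézout bound: 0 ≤ 4 = deg(f)·deg(g), as expected for curves with no common component (the affine F_5-count falls short of the bound because intersections may lie at infinity, over extension fields, or carry multiplicity).


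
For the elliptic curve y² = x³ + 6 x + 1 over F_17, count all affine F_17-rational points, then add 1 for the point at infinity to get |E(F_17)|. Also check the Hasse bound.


Affine points = {(0, 1), (0, 16), (1, 5), (1, 12), (2, 2), (2, 15), (4, 2), (4, 15), (6, 7), (6, 10), (8, 0), (9, 6), (9, 11), (11, 2), (11, 15), (12, 4), (12, 13), (13, 7), (13, 10), (15, 7), (15, 10)}; affine count = 21; |E(F_17)| = 22.

Discriminant check: Δ ∝ 4a³ + 27b² = 4·6³ + 27·1² = 4·216 + 27·1 ≡ 7 (mod 17). Nonzero ⇒ E is nonsingular.
For each x ∈ F_17, compute rhs = x³ + 6·x + 1 mod 17, then count y ∈ F_17 with y² ≡ rhs.
  x = 0: rhs = 1, matching y values: 1, 16 (2 points).
  x = 1: rhs = 8, matching y values: 5, 12 (2 points).
  x = 2: rhs = 4, matching y values: 2, 15 (2 points).
  x = 3: rhs = 12, matching y values: none (0 points).
  x = 4: rhs = 4, matching y values: 2, 15 (2 points).
  x = 5: rhs = 3, matching y values: none (0 points).
  x = 6: rhs = 15, matching y values: 7, 10 (2 points).
  x = 7: rhs = 12, matching y values: none (0 points).
  x = 8: rhs = 0, matching y values: 0 (1 points).
  x = 9: rhs = 2, matching y values: 6, 11 (2 points).
  x = 10: rhs = 7, matching y values: none (0 points).
  x = 11: rhs = 4, matching y values: 2, 15 (2 points).
  x = 12: rhs = 16, matching y values: 4, 13 (2 points).
  x = 13: rhs = 15, matching y values: 7, 10 (2 points).
  x = 14: rhs = 7, matching y values: none (0 points).
  x = 15: rhs = 15, matching y values: 7, 10 (2 points).
  x = 16: rhs = 11, matching y values: none (0 points).
Total affine count: 21.
Full point count |E(F_17)| = 21 + 1 = 22.
Hasse bound: |22 − (17+1)| = |4| = 4 ≤ 2√17 ≈ 8.2462 ✓.


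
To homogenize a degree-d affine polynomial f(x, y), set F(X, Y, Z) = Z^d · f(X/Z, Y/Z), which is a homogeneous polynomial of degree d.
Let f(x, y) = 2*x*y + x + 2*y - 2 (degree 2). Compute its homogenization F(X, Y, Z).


F(X, Y, Z) = 2*X*Y + X*Z + 2*Y*Z - 2*Z**2

deg(f) = 2.
Substitute x = X/Z, y = Y/Z into f, then multiply by Z^2.
  monomial 2·x^1·y^1 ↦ 2·X^1·Y^1·Z^0.
  monomial 1·x^1·y^0 ↦ 1·X^1·Y^0·Z^1.
  monomial 2·x^0·y^1 ↦ 2·X^0·Y^1·Z^1.
  monomial -2·x^0·y^0 ↦ -2·X^0·Y^0·Z^2.
Collecting: F(X, Y, Z) = 2*X*Y + X*Z + 2*Y*Z - 2*Z**2.


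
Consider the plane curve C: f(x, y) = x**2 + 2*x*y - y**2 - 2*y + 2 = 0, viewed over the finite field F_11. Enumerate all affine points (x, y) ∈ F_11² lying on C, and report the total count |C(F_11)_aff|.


Affine F_11-points: {(0, 4), (0, 5), (1, 5), (1, 6), (3, 0), (3, 4), (4, 7), (4, 10), (8, 0), (8, 3), (9, 6), (9, 10)}; count = 12.

For each of the 121 pairs (x, y) ∈ F_11², evaluate f(x, y) mod 11. Record the zeros.
  x = 0: [0↦2, 1↦10, 2↦5, 3↦9, 4↦0, 5↦0, 6↦9, 7↦5, 8↦10, 9↦2, 10↦3]  zeros at y ∈ {4, 5}
  x = 1: [0↦3, 1↦2, 2↦10, 3↦5, 4↦9, 5↦0, 6↦0, 7↦9, 8↦5, 9↦10, 10↦2]  zeros at y ∈ {5, 6}
  x = 2: [0↦6, 1↦7, 2↦6, 3↦3, 4↦9, 5↦2, 6↦4, 7↦4, 8↦2, 9↦9, 10↦3]  zeros at y ∈ ∅
  x = 3: [0↦0, 1↦3, 2↦4, 3↦3, 4↦0, 5↦6, 6↦10, 7↦1, 8↦1, 9↦10, 10↦6]  zeros at y ∈ {0, 4}
  x = 4: [0↦7, 1↦1, 2↦4, 3↦5, 4↦4, 5↦1, 6↦7, 7↦0, 8↦2, 9↦2, 10↦0]  zeros at y ∈ {7, 10}
  x = 5: [0↦5, 1↦1, 2↦6, 3↦9, 4↦10, 5↦9, 6↦6, 7↦1, 8↦5, 9↦7, 10↦7]  zeros at y ∈ ∅
  x = 6: [0↦5, 1↦3, 2↦10, 3↦4, 4↦7, 5↦8, 6↦7, 7↦4, 8↦10, 9↦3, 10↦5]  zeros at y ∈ ∅
  x = 7: [0↦7, 1↦7, 2↦5, 3↦1, 4↦6, 5↦9, 6↦10, 7↦9, 8↦6, 9↦1, 10↦5]  zeros at y ∈ ∅
  x = 8: [0↦0, 1↦2, 2↦2, 3↦0, 4↦7, 5↦1, 6↦4, 7↦5, 8↦4, 9↦1, 10↦7]  zeros at y ∈ {0, 3}
  x = 9: [0↦6, 1↦10, 2↦1, 3↦1, 4↦10, 5↦6, 6↦0, 7↦3, 8↦4, 9↦3, 10↦0]  zeros at y ∈ {6, 10}
  x = 10: [0↦3, 1↦9, 2↦2, 3↦4, 4↦4, 5↦2, 6↦9, 7↦3, 8↦6, 9↦7, 10↦6]  zeros at y ∈ ∅
Collecting zeros: affine points = {(0, 4), (0, 5), (1, 5), (1, 6), (3, 0), (3, 4), (4, 7), (4, 10), (8, 0), (8, 3), (9, 6), (9, 10)}.
Total count |C(F_11)_aff| = 12.


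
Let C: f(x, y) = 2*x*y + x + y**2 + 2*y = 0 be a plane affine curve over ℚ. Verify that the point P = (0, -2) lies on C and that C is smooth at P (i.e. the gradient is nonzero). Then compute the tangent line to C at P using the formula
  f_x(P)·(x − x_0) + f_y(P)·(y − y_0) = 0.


Tangent line at P: -3*x - 2*y - 4 = 0.

Step 1: f(0, -2) = 0, so P lies on C.
Step 2: partial derivatives
  f_x(x, y) = 2*y + 1, f_y(x, y) = 2*x + 2*y + 2.
  f_x(P) = -3, f_y(P) = -2 (gradient nonzero, so P is smooth).
Step 3: tangent line at P: -3·(x − 0) + -2·(y − -2) = 0.
Expanding: -3*x - 2*y - 4 = 0.


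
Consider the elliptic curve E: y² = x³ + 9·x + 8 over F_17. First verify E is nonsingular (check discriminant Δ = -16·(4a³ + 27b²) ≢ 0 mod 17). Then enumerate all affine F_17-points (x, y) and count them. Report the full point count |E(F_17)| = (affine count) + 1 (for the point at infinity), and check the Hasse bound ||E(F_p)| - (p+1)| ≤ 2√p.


Affine points = {(0, 5), (0, 12), (1, 1), (1, 16), (2, 0), (5, 5), (5, 12), (9, 6), (9, 11), (12, 5), (12, 12), (15, 4), (15, 13), (16, 7), (16, 10)}; affine count = 15; |E(F_17)| = 16.

Discriminant check: Δ ∝ 4a³ + 27b² = 4·9³ + 27·8² = 4·729 + 27·64 ≡ 3 (mod 17). Nonzero ⇒ E is nonsingular.
For each x ∈ F_17, compute rhs = x³ + 9·x + 8 mod 17, then count y ∈ F_17 with y² ≡ rhs.
  x = 0: rhs = 8, matching y values: 5, 12 (2 points).
  x = 1: rhs = 1, matching y values: 1, 16 (2 points).
  x = 2: rhs = 0, matching y values: 0 (1 points).
  x = 3: rhs = 11, matching y values: none (0 points).
  x = 4: rhs = 6, matching y values: none (0 points).
  x = 5: rhs = 8, matching y values: 5, 12 (2 points).
  x = 6: rhs = 6, matching y values: none (0 points).
  x = 7: rhs = 6, matching y values: none (0 points).
  x = 8: rhs = 14, matching y values: none (0 points).
  x = 9: rhs = 2, matching y values: 6, 11 (2 points).
  x = 10: rhs = 10, matching y values: none (0 points).
  x = 11: rhs = 10, matching y values: none (0 points).
  x = 12: rhs = 8, matching y values: 5, 12 (2 points).
  x = 13: rhs = 10, matching y values: none (0 points).
  x = 14: rhs = 5, matching y values: none (0 points).
  x = 15: rhs = 16, matching y values: 4, 13 (2 points).
  x = 16: rhs = 15, matching y values: 7, 10 (2 points).
Total affine count: 15.
Full point count |E(F_17)| = 15 + 1 = 16.
Hasse bound: |16 − (17+1)| = |-2| = 2 ≤ 2√17 ≈ 8.2462 ✓.


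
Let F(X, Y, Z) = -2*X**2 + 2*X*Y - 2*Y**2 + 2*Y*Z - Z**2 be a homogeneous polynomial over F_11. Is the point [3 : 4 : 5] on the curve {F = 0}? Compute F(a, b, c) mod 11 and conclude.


F(3,4,5) ≡ 0 (mod 11); P is on the curve.

Evaluate F(3, 4, 5) term-by-term (mod 11).
  -2*X**2 ↦ -2·9·1·1 = -18
  2*X*Y ↦ 2·3·4·1 = 24
  -2*Y**2 ↦ -2·1·16·1 = -32
  2*Y*Z ↦ 2·1·4·5 = 40
  -Z**2 ↦ -1·1·1·25 = -25
Sum: F(3, 4, 5) = (-18) + (24) + (-32) + (40) + (-25) = -11.
Reducing mod 11: -11 ≡ 0 (mod 11).
Since F(a, b, c) ≡ 0 (mod 11), P lies on the curve.


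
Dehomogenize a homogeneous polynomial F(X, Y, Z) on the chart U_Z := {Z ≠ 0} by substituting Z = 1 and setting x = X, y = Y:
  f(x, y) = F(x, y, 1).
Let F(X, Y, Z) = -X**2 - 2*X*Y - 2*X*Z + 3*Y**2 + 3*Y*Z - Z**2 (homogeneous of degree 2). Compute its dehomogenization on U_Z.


f(x, y) = -x**2 - 2*x*y - 2*x + 3*y**2 + 3*y - 1

On U_Z we set Z = 1. Each monomial c·X^i·Y^j·Z^k in F becomes c·x^i·y^j·1^k = c·x^i·y^j.
Substituting Z = 1: F(X, Y, 1) = -x**2 - 2*x*y - 2*x + 3*y**2 + 3*y - 1.
Note: deg(f) ≤ deg(F) = 2; strict inequality happens when F is divisible by Z (lost terms).


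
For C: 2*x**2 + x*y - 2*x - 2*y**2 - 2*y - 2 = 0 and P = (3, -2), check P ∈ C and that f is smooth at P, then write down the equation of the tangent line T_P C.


Tangent line at P: 8*x + 9*y - 6 = 0.

Step 1: f(3, -2) = 0, so P lies on C.
Step 2: partial derivatives
  f_x(x, y) = 4*x + y - 2, f_y(x, y) = x - 4*y - 2.
  f_x(P) = 8, f_y(P) = 9 (gradient nonzero, so P is smooth).
Step 3: tangent line at P: 8·(x − 3) + 9·(y − -2) = 0.
Expanding: 8*x + 9*y - 6 = 0.


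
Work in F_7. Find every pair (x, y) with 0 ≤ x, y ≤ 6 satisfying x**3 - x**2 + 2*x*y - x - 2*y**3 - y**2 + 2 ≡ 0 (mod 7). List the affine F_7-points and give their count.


Affine F_7-points: {(0, 5), (1, 1), (1, 3), (1, 6), (3, 3), (4, 2), (4, 3), (4, 5), (5, 4)}; count = 9.

For each of the 49 pairs (x, y) ∈ F_7², evaluate f(x, y) mod 7. Record the zeros.
  x = 0: [0↦2, 1↦6, 2↦3, 3↦2, 4↦5, 5↦0, 6↦3]  zeros at y ∈ {5}
  x = 1: [0↦1, 1↦0, 2↦6, 3↦0, 4↦5, 5↦2, 6↦0]  zeros at y ∈ {1, 3, 6}
  x = 2: [0↦4, 1↦5, 2↦6, 3↦2, 4↦2, 5↦1, 6↦1]  zeros at y ∈ ∅
  x = 3: [0↦3, 1↦6, 2↦2, 3↦0, 4↦2, 5↦3, 6↦5]  zeros at y ∈ {3}
  x = 4: [0↦4, 1↦2, 2↦0, 3↦0, 4↦4, 5↦0, 6↦4]  zeros at y ∈ {2, 3, 5}
  x = 5: [0↦6, 1↦6, 2↦6, 3↦1, 4↦0, 5↦5, 6↦4]  zeros at y ∈ {4}
  x = 6: [0↦1, 1↦3, 2↦5, 3↦2, 4↦3, 5↦3, 6↦4]  zeros at y ∈ ∅
Collecting zeros: affine points = {(0, 5), (1, 1), (1, 3), (1, 6), (3, 3), (4, 2), (4, 3), (4, 5), (5, 4)}.
Total count |C(F_7)_aff| = 9.


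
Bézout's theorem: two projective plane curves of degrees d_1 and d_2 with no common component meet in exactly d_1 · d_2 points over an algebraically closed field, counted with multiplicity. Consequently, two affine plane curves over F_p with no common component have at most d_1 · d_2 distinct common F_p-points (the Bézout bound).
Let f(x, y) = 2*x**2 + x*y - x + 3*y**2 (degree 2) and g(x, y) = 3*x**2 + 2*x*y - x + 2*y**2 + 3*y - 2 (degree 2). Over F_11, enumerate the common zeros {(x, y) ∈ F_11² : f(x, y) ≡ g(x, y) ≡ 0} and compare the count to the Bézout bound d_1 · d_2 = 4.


Common zeros: ∅; count = 0; Bézout bound = 4.

deg(f) = 2, deg(g) = 2, so Bézout bound = 4.
Scan x ∈ F_11. For each x, list the y ∈ F_11 with f(x, y) ≡ 0 and those with g(x, y) ≡ 0 (mod 11); the common zeros in that column are the intersection.
  x = 0: f ≡ 0 at y ∈ {0}; g ≡ 0 at y ∈ {6, 9}; common: ∅.
  x = 1: f ≡ 0 at y ∈ {9}; g ≡ 0 at y ∈ {0, 3}; common: ∅.
  x = 2: f ≡ 0 at y ∈ {1, 2}; g ≡ 0 at y ∈ ∅; common: ∅.
  x = 3: f ≡ 0 at y ∈ {2, 8}; g ≡ 0 at y ∈ {0, 1}; common: ∅.
  x = 4: f ≡ 0 at y ∈ ∅; g ≡ 0 at y ∈ {1, 10}; common: ∅.
  x = 5: f ≡ 0 at y ∈ ∅; g ≡ 0 at y ∈ ∅; common: ∅.
  x = 6: f ≡ 0 at y ∈ {0, 9}; g ≡ 0 at y ∈ ∅; common: ∅.
  x = 7: f ≡ 0 at y ∈ ∅; g ≡ 0 at y ∈ ∅; common: ∅.
  x = 8: f ≡ 0 at y ∈ ∅; g ≡ 0 at y ∈ {8, 10}; common: ∅.
  x = 9: f ≡ 0 at y ∈ {1, 7}; g ≡ 0 at y ∈ {8, 9}; common: ∅.
  x = 10: f ≡ 0 at y ∈ {7, 8}; g ≡ 0 at y ∈ ∅; common: ∅.
Collecting: common zeros = ∅, so the count is 0.
Comparison with the Bézout bound: 0 ≤ 4 = deg(f)·deg(g), as expected for curves with no common component (the affine F_11-count falls short of the bound because intersections may lie at infinity, over extension fields, or carry multiplicity).


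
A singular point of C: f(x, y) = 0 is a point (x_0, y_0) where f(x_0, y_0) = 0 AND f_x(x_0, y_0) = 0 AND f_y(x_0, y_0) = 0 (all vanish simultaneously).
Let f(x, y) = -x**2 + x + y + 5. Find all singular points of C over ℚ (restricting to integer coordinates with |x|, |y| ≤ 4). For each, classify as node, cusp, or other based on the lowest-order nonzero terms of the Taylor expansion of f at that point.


No singular points in the scanned grid; C is smooth there.

Compute partial derivatives:
  f_x = 1 - 2*x.
  f_y = 1.
f_y = 1 is a nonzero constant, so f_y never vanishes: no point (x, y) can satisfy f = f_x = f_y = 0. In particular no (x, y) ∈ {−4, ..., 4}² is singular; the curve is smooth.


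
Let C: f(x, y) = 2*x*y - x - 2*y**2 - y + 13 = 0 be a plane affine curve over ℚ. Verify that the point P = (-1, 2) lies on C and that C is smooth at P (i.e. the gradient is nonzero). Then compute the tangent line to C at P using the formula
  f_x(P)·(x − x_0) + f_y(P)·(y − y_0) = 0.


Tangent line at P: 3*x - 11*y + 25 = 0.

Step 1: f(-1, 2) = 0, so P lies on C.
Step 2: partial derivatives
  f_x(x, y) = 2*y - 1, f_y(x, y) = 2*x - 4*y - 1.
  f_x(P) = 3, f_y(P) = -11 (gradient nonzero, so P is smooth).
Step 3: tangent line at P: 3·(x − -1) + -11·(y − 2) = 0.
Expanding: 3*x - 11*y + 25 = 0.


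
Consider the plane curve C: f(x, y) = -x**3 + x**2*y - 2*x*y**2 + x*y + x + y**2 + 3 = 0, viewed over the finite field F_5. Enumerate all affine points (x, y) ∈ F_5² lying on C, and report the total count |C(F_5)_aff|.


Affine F_5-points: {(1, 3), (1, 4), (2, 1), (3, 3), (4, 2), (4, 3)}; count = 6.

For each of the 25 pairs (x, y) ∈ F_5², evaluate f(x, y) mod 5. Record the zeros.
  x = 0: [0↦3, 1↦4, 2↦2, 3↦2, 4↦4]  zeros at y ∈ ∅
  x = 1: [0↦3, 1↦4, 2↦3, 3↦0, 4↦0]  zeros at y ∈ {3, 4}
  x = 2: [0↦2, 1↦0, 2↦2, 3↦3, 4↦3]  zeros at y ∈ {1}
  x = 3: [0↦4, 1↦1, 2↦3, 3↦0, 4↦2]  zeros at y ∈ {3}
  x = 4: [0↦3, 1↦1, 2↦0, 3↦0, 4↦1]  zeros at y ∈ {2, 3}
Collecting zeros: affine points = {(1, 3), (1, 4), (2, 1), (3, 3), (4, 2), (4, 3)}.
Total count |C(F_5)_aff| = 6.


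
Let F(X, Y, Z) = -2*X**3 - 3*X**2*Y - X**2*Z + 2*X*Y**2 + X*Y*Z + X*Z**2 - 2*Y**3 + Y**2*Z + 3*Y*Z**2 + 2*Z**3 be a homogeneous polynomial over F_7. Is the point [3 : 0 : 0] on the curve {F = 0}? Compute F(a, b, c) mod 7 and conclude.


F(3,0,0) ≡ 2 (mod 7); P is NOT on the curve.

Evaluate F(3, 0, 0) term-by-term (mod 7).
  -2*X**3 ↦ -2·27·1·1 = -54
  -3*X**2*Y ↦ -3·9·0·1 = 0
  -X**2*Z ↦ -1·9·1·0 = 0
  2*X*Y**2 ↦ 2·3·0·1 = 0
  X*Y*Z ↦ 1·3·0·0 = 0
  X*Z**2 ↦ 1·3·1·0 = 0
  -2*Y**3 ↦ -2·1·0·1 = 0
  Y**2*Z ↦ 1·1·0·0 = 0
  3*Y*Z**2 ↦ 3·1·0·0 = 0
  2*Z**3 ↦ 2·1·1·0 = 0
Sum: F(3, 0, 0) = (-54) + (0) + (0) + (0) + (0) + (0) + (0) + (0) + (0) + (0) = -54.
Reducing mod 7: -54 ≡ 2 (mod 7).
Since F(a, b, c) ≡ 2 ≠ 0 (mod 7), P does NOT lie on the curve.


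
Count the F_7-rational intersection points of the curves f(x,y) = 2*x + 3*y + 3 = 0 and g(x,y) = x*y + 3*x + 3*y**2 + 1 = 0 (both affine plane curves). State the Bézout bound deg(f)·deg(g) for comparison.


Common zeros: {(2, 0), (3, 4)}; count = 2; Bézout bound = 2.

deg(f) = 1, deg(g) = 2, so Bézout bound = 2.
Scan x ∈ F_7. For each x, list the y ∈ F_7 with f(x, y) ≡ 0 and those with g(x, y) ≡ 0 (mod 7); the common zeros in that column are the intersection.
  x = 0: f ≡ 0 at y ∈ {6}; g ≡ 0 at y ∈ {3, 4}; common: ∅.
  x = 1: f ≡ 0 at y ∈ {3}; g ≡ 0 at y ∈ {4, 5}; common: ∅.
  x = 2: f ≡ 0 at y ∈ {0}; g ≡ 0 at y ∈ {0, 4}; common: {0}.
  x = 3: f ≡ 0 at y ∈ {4}; g ≡ 0 at y ∈ {2, 4}; common: {4}.
  x = 4: f ≡ 0 at y ∈ {1}; g ≡ 0 at y ∈ {4}; common: ∅.
  x = 5: f ≡ 0 at y ∈ {5}; g ≡ 0 at y ∈ {4, 6}; common: ∅.
  x = 6: f ≡ 0 at y ∈ {2}; g ≡ 0 at y ∈ {1, 4}; common: ∅.
Collecting: common zeros = {(2, 0), (3, 4)}, so the count is 2.
Comparison with the Bézout bound: 2 ≤ 2 = deg(f)·deg(g), as expected for curves with no common component (the bound is attained).


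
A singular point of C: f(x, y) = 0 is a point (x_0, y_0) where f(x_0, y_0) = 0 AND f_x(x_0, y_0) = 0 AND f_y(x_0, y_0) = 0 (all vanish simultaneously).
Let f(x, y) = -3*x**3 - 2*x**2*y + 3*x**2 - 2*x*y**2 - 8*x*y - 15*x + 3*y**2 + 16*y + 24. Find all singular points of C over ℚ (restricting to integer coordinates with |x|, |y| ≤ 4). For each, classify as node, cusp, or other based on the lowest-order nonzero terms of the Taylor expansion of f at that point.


Singular points: {(1, -3)}; classification: cusp.

Compute partial derivatives:
  f_x = -9*x**2 - 4*x*y + 6*x - 2*y**2 - 8*y - 15.
  f_y = -2*x**2 - 4*x*y - 8*x + 6*y + 16.
Scan x_0 ∈ {−4, ..., 4}. For each x_0, f_y(x_0, y) is a polynomial in y; find its integer roots y ∈ {−4, ..., 4}, then test f_x and f at those candidates.
  x = -4: f_y(-4, y) = 22*y + 16; no integer root y with |y| ≤ 4.
  x = -3: f_y(-3, y) = 18*y + 22; no integer root y with |y| ≤ 4.
  x = -2: f_y(-2, y) = 14*y + 24; no integer root y with |y| ≤ 4.
  x = -1: f_y(-1, y) = 10*y + 22; no integer root y with |y| ≤ 4.
  x = 0: f_y(0, y) = 6*y + 16; no integer root y with |y| ≤ 4.
  x = 1: f_y(1, y) = 2*y + 6; vanishes at y ∈ {-3}. (1, -3): f_x = 0, f = 0 — SINGULAR.
  x = 2: f_y(2, y) = -2*y - 8; vanishes at y ∈ {-4}. (2, -4): f_x = -7 ≠ 0.
  x = 3: f_y(3, y) = -6*y - 26; no integer root y with |y| ≤ 4.
  x = 4: f_y(4, y) = -10*y - 48; no integer root y with |y| ≤ 4.
Only singular point on the grid: (1, -3).
Classify: substitute x = 1 + u, y = -3 + v and expand: f = -3*u**3 - 2*u**2*v - 2*u*v**2 + v**2.
No constant or linear terms (consistent with a singular point). Quadratic part: v**2. Cubic part: -3*u**3 - 2*u**2*v - 2*u*v**2.
The quadratic part v**2 is a perfect square, so there is a single (double) tangent line v = 0, i.e. y = -3. Restricting the cubic part to that line (v = 0) leaves -3*u**3 ≠ 0, so f is not divisible by v and the branch is v² ≈ 3*u**3 to lowest order — this is a cusp.
Classification: cusp.


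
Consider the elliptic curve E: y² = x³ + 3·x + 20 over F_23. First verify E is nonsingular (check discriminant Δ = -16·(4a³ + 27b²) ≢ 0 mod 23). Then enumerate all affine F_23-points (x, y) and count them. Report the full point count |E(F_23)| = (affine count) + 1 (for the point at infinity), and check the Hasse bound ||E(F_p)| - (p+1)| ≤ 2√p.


Affine points = {(1, 1), (1, 22), (4, 2), (4, 21), (6, 1), (6, 22), (7, 4), (7, 19), (8, 2), (8, 21), (11, 2), (11, 21), (12, 6), (12, 17), (13, 5), (13, 18), (14, 0), (15, 6), (15, 17), (16, 1), (16, 22), (17, 4), (17, 19), (18, 8), (18, 15), (19, 6), (19, 17), (21, 11), (21, 12), (22, 4), (22, 19)}; affine count = 31; |E(F_23)| = 32.

Discriminant check: Δ ∝ 4a³ + 27b² = 4·3³ + 27·20² = 4·27 + 27·400 ≡ 6 (mod 23). Nonzero ⇒ E is nonsingular.
For each x ∈ F_23, compute rhs = x³ + 3·x + 20 mod 23, then count y ∈ F_23 with y² ≡ rhs.
  x = 0: rhs = 20, matching y values: none (0 points).
  x = 1: rhs = 1, matching y values: 1, 22 (2 points).
  x = 2: rhs = 11, matching y values: none (0 points).
  x = 3: rhs = 10, matching y values: none (0 points).
  x = 4: rhs = 4, matching y values: 2, 21 (2 points).
  x = 5: rhs = 22, matching y values: none (0 points).
  x = 6: rhs = 1, matching y values: 1, 22 (2 points).
  x = 7: rhs = 16, matching y values: 4, 19 (2 points).
  x = 8: rhs = 4, matching y values: 2, 21 (2 points).
  x = 9: rhs = 17, matching y values: none (0 points).
  x = 10: rhs = 15, matching y values: none (0 points).
  x = 11: rhs = 4, matching y values: 2, 21 (2 points).
  x = 12: rhs = 13, matching y values: 6, 17 (2 points).
  x = 13: rhs = 2, matching y values: 5, 18 (2 points).
  x = 14: rhs = 0, matching y values: 0 (1 points).
  x = 15: rhs = 13, matching y values: 6, 17 (2 points).
  x = 16: rhs = 1, matching y values: 1, 22 (2 points).
  x = 17: rhs = 16, matching y values: 4, 19 (2 points).
  x = 18: rhs = 18, matching y values: 8, 15 (2 points).
  x = 19: rhs = 13, matching y values: 6, 17 (2 points).
  x = 20: rhs = 7, matching y values: none (0 points).
  x = 21: rhs = 6, matching y values: 11, 12 (2 points).
  x = 22: rhs = 16, matching y values: 4, 19 (2 points).
Total affine count: 31.
Full point count |E(F_23)| = 31 + 1 = 32.
Hasse bound: |32 − (23+1)| = |8| = 8 ≤ 2√23 ≈ 9.5917 ✓.


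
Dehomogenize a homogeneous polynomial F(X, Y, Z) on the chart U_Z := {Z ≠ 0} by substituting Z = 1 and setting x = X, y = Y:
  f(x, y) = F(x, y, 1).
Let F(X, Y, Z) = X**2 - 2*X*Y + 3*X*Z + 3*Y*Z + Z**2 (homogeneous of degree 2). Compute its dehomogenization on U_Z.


f(x, y) = x**2 - 2*x*y + 3*x + 3*y + 1

On U_Z we set Z = 1. Each monomial c·X^i·Y^j·Z^k in F becomes c·x^i·y^j·1^k = c·x^i·y^j.
Substituting Z = 1: F(X, Y, 1) = x**2 - 2*x*y + 3*x + 3*y + 1.
Note: deg(f) ≤ deg(F) = 2; strict inequality happens when F is divisible by Z (lost terms).


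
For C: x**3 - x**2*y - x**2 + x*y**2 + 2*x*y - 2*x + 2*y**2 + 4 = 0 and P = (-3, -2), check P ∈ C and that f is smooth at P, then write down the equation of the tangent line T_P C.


Tangent line at P: 19*x - 11*y + 35 = 0.

Step 1: f(-3, -2) = 0, so P lies on C.
Step 2: partial derivatives
  f_x(x, y) = 3*x**2 - 2*x*y - 2*x + y**2 + 2*y - 2, f_y(x, y) = -x**2 + 2*x*y + 2*x + 4*y.
  f_x(P) = 19, f_y(P) = -11 (gradient nonzero, so P is smooth).
Step 3: tangent line at P: 19·(x − -3) + -11·(y − -2) = 0.
Expanding: 19*x - 11*y + 35 = 0.


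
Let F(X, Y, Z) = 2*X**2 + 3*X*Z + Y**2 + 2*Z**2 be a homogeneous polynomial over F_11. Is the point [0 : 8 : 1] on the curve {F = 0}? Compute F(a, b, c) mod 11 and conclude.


F(0,8,1) ≡ 0 (mod 11); P is on the curve.

Evaluate F(0, 8, 1) term-by-term (mod 11).
  2*X**2 ↦ 2·0·1·1 = 0
  3*X*Z ↦ 3·0·1·1 = 0
  Y**2 ↦ 1·1·64·1 = 64
  2*Z**2 ↦ 2·1·1·1 = 2
Sum: F(0, 8, 1) = (0) + (0) + (64) + (2) = 66.
Reducing mod 11: 66 ≡ 0 (mod 11).
Since F(a, b, c) ≡ 0 (mod 11), P lies on the curve.
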